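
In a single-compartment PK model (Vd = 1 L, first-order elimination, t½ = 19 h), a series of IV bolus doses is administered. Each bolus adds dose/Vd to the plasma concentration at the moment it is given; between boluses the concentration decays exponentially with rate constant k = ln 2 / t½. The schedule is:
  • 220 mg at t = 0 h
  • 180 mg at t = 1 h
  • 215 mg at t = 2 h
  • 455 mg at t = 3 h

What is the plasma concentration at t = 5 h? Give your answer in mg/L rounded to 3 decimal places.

954.573 mg/L

k = ln 2 / 19 = 0.03648 per h
Dose 1 (220 mg at t=0 h): 220·exp(−0.03648·5) = 183.318 mg/L
Dose 2 (180 mg at t=1 h): 180·exp(−0.03648·4) = 155.560 mg/L
Dose 3 (215 mg at t=2 h): 215·exp(−0.03648·3) = 192.711 mg/L
Dose 4 (455 mg at t=3 h): 455·exp(−0.03648·2) = 422.984 mg/L
C(5) = 183.318 + 155.560 + 192.711 + 422.984 = 954.573 mg/L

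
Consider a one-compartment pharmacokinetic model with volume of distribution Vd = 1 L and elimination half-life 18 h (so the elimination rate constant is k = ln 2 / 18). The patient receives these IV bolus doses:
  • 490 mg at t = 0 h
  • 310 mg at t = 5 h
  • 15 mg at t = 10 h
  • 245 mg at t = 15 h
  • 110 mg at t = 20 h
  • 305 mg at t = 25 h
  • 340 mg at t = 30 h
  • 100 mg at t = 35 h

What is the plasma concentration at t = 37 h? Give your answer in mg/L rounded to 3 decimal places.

920.143 mg/L

k = ln 2 / 18 = 0.03851 per h
Dose 1 (490 mg at t=0 h): 490·exp(−0.03851·37) = 117.872 mg/L
Dose 2 (310 mg at t=5 h): 310·exp(−0.03851·32) = 90.406 mg/L
Dose 3 (15 mg at t=10 h): 15·exp(−0.03851·27) = 5.303 mg/L
Dose 4 (245 mg at t=15 h): 245·exp(−0.03851·22) = 105.012 mg/L
Dose 5 (110 mg at t=20 h): 110·exp(−0.03851·17) = 57.159 mg/L
Dose 6 (305 mg at t=25 h): 305·exp(−0.03851·12) = 192.138 mg/L
Dose 7 (340 mg at t=30 h): 340·exp(−0.03851·7) = 259.664 mg/L
Dose 8 (100 mg at t=35 h): 100·exp(−0.03851·2) = 92.587 mg/L
C(37) = 117.872 + 90.406 + 5.303 + 105.012 + 57.159 + 192.138 + 259.664 + 92.587 = 920.143 mg/L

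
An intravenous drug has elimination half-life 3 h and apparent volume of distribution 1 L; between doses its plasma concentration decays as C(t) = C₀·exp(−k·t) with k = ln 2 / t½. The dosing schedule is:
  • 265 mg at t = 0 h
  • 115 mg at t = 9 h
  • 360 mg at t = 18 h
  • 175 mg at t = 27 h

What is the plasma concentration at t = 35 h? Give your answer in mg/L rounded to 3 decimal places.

k = ln 2 / 3 = 0.23105 per h
Dose 1 (265 mg at t=0 h): 265·exp(−0.23105·35) = 0.082 mg/L
Dose 2 (115 mg at t=9 h): 115·exp(−0.23105·26) = 0.283 mg/L
Dose 3 (360 mg at t=18 h): 360·exp(−0.23105·17) = 7.087 mg/L
Dose 4 (175 mg at t=27 h): 175·exp(−0.23105·8) = 27.561 mg/L
C(35) = 0.082 + 0.283 + 7.087 + 27.561 = 35.012 mg/L

35.012 mg/L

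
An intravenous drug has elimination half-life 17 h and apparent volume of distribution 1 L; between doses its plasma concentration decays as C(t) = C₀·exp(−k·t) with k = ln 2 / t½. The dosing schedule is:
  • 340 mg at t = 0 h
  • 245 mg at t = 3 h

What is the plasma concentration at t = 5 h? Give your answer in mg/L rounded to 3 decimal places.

503.108 mg/L

k = ln 2 / 17 = 0.04077 per h
Dose 1 (340 mg at t=0 h): 340·exp(−0.04077·5) = 277.294 mg/L
Dose 2 (245 mg at t=3 h): 245·exp(−0.04077·2) = 225.814 mg/L
C(5) = 277.294 + 225.814 = 503.108 mg/L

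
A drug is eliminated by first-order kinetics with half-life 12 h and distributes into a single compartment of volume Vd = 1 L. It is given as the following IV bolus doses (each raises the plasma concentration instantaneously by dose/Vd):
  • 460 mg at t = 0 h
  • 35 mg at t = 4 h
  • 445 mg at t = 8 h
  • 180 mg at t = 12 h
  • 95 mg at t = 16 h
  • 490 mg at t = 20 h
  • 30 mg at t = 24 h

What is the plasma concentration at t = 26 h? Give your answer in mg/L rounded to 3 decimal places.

776.313 mg/L

k = ln 2 / 12 = 0.05776 per h
Dose 1 (460 mg at t=0 h): 460·exp(−0.05776·26) = 102.453 mg/L
Dose 2 (35 mg at t=4 h): 35·exp(−0.05776·22) = 9.822 mg/L
Dose 3 (445 mg at t=8 h): 445·exp(−0.05776·18) = 157.331 mg/L
Dose 4 (180 mg at t=12 h): 180·exp(−0.05776·14) = 80.181 mg/L
Dose 5 (95 mg at t=16 h): 95·exp(−0.05776·10) = 53.317 mg/L
Dose 6 (490 mg at t=20 h): 490·exp(−0.05776·6) = 346.482 mg/L
Dose 7 (30 mg at t=24 h): 30·exp(−0.05776·2) = 26.727 mg/L
C(26) = 102.453 + 9.822 + 157.331 + 80.181 + 53.317 + 346.482 + 26.727 = 776.313 mg/L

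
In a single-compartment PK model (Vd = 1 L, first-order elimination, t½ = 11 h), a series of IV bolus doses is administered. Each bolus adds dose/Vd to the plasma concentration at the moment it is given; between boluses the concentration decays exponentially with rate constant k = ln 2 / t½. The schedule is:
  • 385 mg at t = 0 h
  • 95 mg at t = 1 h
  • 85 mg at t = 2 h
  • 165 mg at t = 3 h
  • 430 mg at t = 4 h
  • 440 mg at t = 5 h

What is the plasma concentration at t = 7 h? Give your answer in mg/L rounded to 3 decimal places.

k = ln 2 / 11 = 0.06301 per h
Dose 1 (385 mg at t=0 h): 385·exp(−0.06301·7) = 247.683 mg/L
Dose 2 (95 mg at t=1 h): 95·exp(−0.06301·6) = 65.092 mg/L
Dose 3 (85 mg at t=2 h): 85·exp(−0.06301·5) = 62.028 mg/L
Dose 4 (165 mg at t=3 h): 165·exp(−0.06301·4) = 128.239 mg/L
Dose 5 (430 mg at t=4 h): 430·exp(−0.06301·3) = 355.934 mg/L
Dose 6 (440 mg at t=5 h): 440·exp(−0.06301·2) = 387.900 mg/L
C(7) = 247.683 + 65.092 + 62.028 + 128.239 + 355.934 + 387.900 = 1246.875 mg/L

1246.875 mg/L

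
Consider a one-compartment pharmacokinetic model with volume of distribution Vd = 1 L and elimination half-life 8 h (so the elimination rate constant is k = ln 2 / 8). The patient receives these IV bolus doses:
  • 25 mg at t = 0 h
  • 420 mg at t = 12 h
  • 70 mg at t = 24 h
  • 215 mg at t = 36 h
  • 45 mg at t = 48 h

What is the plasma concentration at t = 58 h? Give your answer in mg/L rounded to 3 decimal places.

62.527 mg/L

k = ln 2 / 8 = 0.08664 per h
Dose 1 (25 mg at t=0 h): 25·exp(−0.08664·58) = 0.164 mg/L
Dose 2 (420 mg at t=12 h): 420·exp(−0.08664·46) = 7.804 mg/L
Dose 3 (70 mg at t=24 h): 70·exp(−0.08664·34) = 3.679 mg/L
Dose 4 (215 mg at t=36 h): 215·exp(−0.08664·22) = 31.960 mg/L
Dose 5 (45 mg at t=48 h): 45·exp(−0.08664·10) = 18.920 mg/L
C(58) = 0.164 + 7.804 + 3.679 + 31.960 + 18.920 = 62.527 mg/L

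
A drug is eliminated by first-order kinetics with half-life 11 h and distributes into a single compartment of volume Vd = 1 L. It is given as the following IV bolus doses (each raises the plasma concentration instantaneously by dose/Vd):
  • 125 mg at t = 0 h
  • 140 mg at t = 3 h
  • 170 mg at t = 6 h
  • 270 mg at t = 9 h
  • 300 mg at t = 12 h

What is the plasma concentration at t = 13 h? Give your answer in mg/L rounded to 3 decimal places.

k = ln 2 / 11 = 0.06301 per h
Dose 1 (125 mg at t=0 h): 125·exp(−0.06301·13) = 55.099 mg/L
Dose 2 (140 mg at t=3 h): 140·exp(−0.06301·10) = 74.553 mg/L
Dose 3 (170 mg at t=6 h): 170·exp(−0.06301·7) = 109.367 mg/L
Dose 4 (270 mg at t=9 h): 270·exp(−0.06301·4) = 209.845 mg/L
Dose 5 (300 mg at t=12 h): 300·exp(−0.06301·1) = 281.679 mg/L
C(13) = 55.099 + 74.553 + 109.367 + 209.845 + 281.679 = 730.543 mg/L

730.543 mg/L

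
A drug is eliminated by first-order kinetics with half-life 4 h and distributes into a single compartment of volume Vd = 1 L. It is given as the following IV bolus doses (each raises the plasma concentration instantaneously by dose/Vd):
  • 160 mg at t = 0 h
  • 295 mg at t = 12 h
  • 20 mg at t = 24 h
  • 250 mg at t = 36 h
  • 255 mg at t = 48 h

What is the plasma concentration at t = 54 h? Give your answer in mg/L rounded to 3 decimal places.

101.533 mg/L

k = ln 2 / 4 = 0.17329 per h
Dose 1 (160 mg at t=0 h): 160·exp(−0.17329·54) = 0.014 mg/L
Dose 2 (295 mg at t=12 h): 295·exp(−0.17329·42) = 0.204 mg/L
Dose 3 (20 mg at t=24 h): 20·exp(−0.17329·30) = 0.110 mg/L
Dose 4 (250 mg at t=36 h): 250·exp(−0.17329·18) = 11.049 mg/L
Dose 5 (255 mg at t=48 h): 255·exp(−0.17329·6) = 90.156 mg/L
C(54) = 0.014 + 0.204 + 0.110 + 11.049 + 90.156 = 101.533 mg/L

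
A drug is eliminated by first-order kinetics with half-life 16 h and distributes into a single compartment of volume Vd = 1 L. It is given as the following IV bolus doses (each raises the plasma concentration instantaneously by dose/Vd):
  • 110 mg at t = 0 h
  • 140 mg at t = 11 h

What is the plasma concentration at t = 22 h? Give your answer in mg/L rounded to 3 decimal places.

k = ln 2 / 16 = 0.04332 per h
Dose 1 (110 mg at t=0 h): 110·exp(−0.04332·22) = 42.411 mg/L
Dose 2 (140 mg at t=11 h): 140·exp(−0.04332·11) = 86.930 mg/L
C(22) = 42.411 + 86.930 = 129.341 mg/L

129.341 mg/L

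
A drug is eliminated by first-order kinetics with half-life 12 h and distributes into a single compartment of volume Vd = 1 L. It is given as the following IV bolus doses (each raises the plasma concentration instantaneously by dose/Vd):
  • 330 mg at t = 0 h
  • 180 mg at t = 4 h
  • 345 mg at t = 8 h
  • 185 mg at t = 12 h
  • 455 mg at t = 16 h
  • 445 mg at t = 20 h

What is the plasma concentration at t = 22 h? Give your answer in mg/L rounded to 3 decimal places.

1131.934 mg/L

k = ln 2 / 12 = 0.05776 per h
Dose 1 (330 mg at t=0 h): 330·exp(−0.05776·22) = 92.603 mg/L
Dose 2 (180 mg at t=4 h): 180·exp(−0.05776·18) = 63.640 mg/L
Dose 3 (345 mg at t=8 h): 345·exp(−0.05776·14) = 153.680 mg/L
Dose 4 (185 mg at t=12 h): 185·exp(−0.05776·10) = 103.828 mg/L
Dose 5 (455 mg at t=16 h): 455·exp(−0.05776·6) = 321.734 mg/L
Dose 6 (445 mg at t=20 h): 445·exp(−0.05776·2) = 396.450 mg/L
C(22) = 92.603 + 63.640 + 153.680 + 103.828 + 321.734 + 396.450 = 1131.934 mg/L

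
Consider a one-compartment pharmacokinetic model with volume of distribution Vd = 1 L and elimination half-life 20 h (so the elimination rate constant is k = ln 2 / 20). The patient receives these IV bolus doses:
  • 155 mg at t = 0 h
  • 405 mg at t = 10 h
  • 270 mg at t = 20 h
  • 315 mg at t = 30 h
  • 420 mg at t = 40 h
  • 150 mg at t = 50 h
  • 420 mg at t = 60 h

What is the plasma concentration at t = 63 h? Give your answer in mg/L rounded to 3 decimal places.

906.572 mg/L

k = ln 2 / 20 = 0.03466 per h
Dose 1 (155 mg at t=0 h): 155·exp(−0.03466·63) = 17.462 mg/L
Dose 2 (405 mg at t=10 h): 405·exp(−0.03466·53) = 64.525 mg/L
Dose 3 (270 mg at t=20 h): 270·exp(−0.03466·43) = 60.834 mg/L
Dose 4 (315 mg at t=30 h): 315·exp(−0.03466·33) = 100.372 mg/L
Dose 5 (420 mg at t=40 h): 420·exp(−0.03466·23) = 189.263 mg/L
Dose 6 (150 mg at t=50 h): 150·exp(−0.03466·13) = 95.592 mg/L
Dose 7 (420 mg at t=60 h): 420·exp(−0.03466·3) = 378.525 mg/L
C(63) = 17.462 + 64.525 + 60.834 + 100.372 + 189.263 + 95.592 + 378.525 = 906.572 mg/L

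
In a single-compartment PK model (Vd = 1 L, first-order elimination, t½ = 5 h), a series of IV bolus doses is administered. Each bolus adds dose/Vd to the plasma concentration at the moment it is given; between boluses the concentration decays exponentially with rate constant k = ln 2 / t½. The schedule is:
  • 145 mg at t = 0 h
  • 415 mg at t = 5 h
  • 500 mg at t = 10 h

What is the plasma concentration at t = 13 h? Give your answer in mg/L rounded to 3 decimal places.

k = ln 2 / 5 = 0.13863 per h
Dose 1 (145 mg at t=0 h): 145·exp(−0.13863·13) = 23.916 mg/L
Dose 2 (415 mg at t=5 h): 415·exp(−0.13863·8) = 136.899 mg/L
Dose 3 (500 mg at t=10 h): 500·exp(−0.13863·3) = 329.877 mg/L
C(13) = 23.916 + 136.899 + 329.877 = 490.692 mg/L

490.692 mg/L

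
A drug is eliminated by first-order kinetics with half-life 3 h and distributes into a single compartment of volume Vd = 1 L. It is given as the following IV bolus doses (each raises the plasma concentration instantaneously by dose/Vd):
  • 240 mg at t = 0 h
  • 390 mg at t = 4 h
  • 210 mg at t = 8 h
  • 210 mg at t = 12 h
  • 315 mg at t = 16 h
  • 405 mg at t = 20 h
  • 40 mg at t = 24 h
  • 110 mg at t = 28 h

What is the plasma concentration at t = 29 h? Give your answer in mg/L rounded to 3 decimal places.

k = ln 2 / 3 = 0.23105 per h
Dose 1 (240 mg at t=0 h): 240·exp(−0.23105·29) = 0.295 mg/L
Dose 2 (390 mg at t=4 h): 390·exp(−0.23105·25) = 1.209 mg/L
Dose 3 (210 mg at t=8 h): 210·exp(−0.23105·21) = 1.641 mg/L
Dose 4 (210 mg at t=12 h): 210·exp(−0.23105·17) = 4.134 mg/L
Dose 5 (315 mg at t=16 h): 315·exp(−0.23105·13) = 15.626 mg/L
Dose 6 (405 mg at t=20 h): 405·exp(−0.23105·9) = 50.625 mg/L
Dose 7 (40 mg at t=24 h): 40·exp(−0.23105·5) = 12.599 mg/L
Dose 8 (110 mg at t=28 h): 110·exp(−0.23105·1) = 87.307 mg/L
C(29) = 0.295 + 1.209 + 1.641 + 4.134 + 15.626 + 50.625 + 12.599 + 87.307 = 173.436 mg/L

173.436 mg/L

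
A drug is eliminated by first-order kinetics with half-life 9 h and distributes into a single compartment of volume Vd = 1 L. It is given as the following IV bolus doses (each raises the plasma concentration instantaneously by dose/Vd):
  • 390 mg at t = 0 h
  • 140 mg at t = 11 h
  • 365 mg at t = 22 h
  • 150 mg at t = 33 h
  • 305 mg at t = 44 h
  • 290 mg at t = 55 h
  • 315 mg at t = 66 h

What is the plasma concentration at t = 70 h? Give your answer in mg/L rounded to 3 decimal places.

k = ln 2 / 9 = 0.07702 per h
Dose 1 (390 mg at t=0 h): 390·exp(−0.07702·70) = 1.777 mg/L
Dose 2 (140 mg at t=11 h): 140·exp(−0.07702·59) = 1.488 mg/L
Dose 3 (365 mg at t=22 h): 365·exp(−0.07702·48) = 9.053 mg/L
Dose 4 (150 mg at t=33 h): 150·exp(−0.07702·37) = 8.680 mg/L
Dose 5 (305 mg at t=44 h): 305·exp(−0.07702·26) = 41.177 mg/L
Dose 6 (290 mg at t=55 h): 290·exp(−0.07702·15) = 91.344 mg/L
Dose 7 (315 mg at t=66 h): 315·exp(−0.07702·4) = 231.483 mg/L
C(70) = 1.777 + 1.488 + 9.053 + 8.680 + 41.177 + 91.344 + 231.483 = 385.003 mg/L

385.003 mg/L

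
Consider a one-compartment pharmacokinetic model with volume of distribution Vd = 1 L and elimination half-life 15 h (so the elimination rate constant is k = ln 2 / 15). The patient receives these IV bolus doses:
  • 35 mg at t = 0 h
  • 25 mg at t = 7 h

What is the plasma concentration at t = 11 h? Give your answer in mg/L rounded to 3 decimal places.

41.834 mg/L

k = ln 2 / 15 = 0.04621 per h
Dose 1 (35 mg at t=0 h): 35·exp(−0.04621·11) = 21.053 mg/L
Dose 2 (25 mg at t=7 h): 25·exp(−0.04621·4) = 20.781 mg/L
C(11) = 21.053 + 20.781 = 41.834 mg/L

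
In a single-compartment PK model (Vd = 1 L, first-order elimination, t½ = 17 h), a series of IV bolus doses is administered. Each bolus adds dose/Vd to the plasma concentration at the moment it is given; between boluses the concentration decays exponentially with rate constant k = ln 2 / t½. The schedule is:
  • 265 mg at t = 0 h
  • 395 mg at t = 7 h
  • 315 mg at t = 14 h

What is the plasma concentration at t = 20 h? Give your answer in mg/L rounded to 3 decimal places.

596.372 mg/L

k = ln 2 / 17 = 0.04077 per h
Dose 1 (265 mg at t=0 h): 265·exp(−0.04077·20) = 117.245 mg/L
Dose 2 (395 mg at t=7 h): 395·exp(−0.04077·13) = 232.486 mg/L
Dose 3 (315 mg at t=14 h): 315·exp(−0.04077·6) = 246.641 mg/L
C(20) = 117.245 + 232.486 + 246.641 = 596.372 mg/L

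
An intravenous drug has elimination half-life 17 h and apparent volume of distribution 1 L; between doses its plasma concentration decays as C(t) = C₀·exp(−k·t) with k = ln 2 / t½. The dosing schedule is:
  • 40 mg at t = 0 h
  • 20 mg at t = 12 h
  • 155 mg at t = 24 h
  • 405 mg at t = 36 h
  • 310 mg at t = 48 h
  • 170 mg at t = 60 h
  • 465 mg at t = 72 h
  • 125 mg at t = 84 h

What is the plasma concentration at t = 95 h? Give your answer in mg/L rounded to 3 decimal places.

k = ln 2 / 17 = 0.04077 per h
Dose 1 (40 mg at t=0 h): 40·exp(−0.04077·95) = 0.831 mg/L
Dose 2 (20 mg at t=12 h): 20·exp(−0.04077·83) = 0.678 mg/L
Dose 3 (155 mg at t=24 h): 155·exp(−0.04077·71) = 8.572 mg/L
Dose 4 (405 mg at t=36 h): 405·exp(−0.04077·59) = 36.535 mg/L
Dose 5 (310 mg at t=48 h): 310·exp(−0.04077·47) = 45.614 mg/L
Dose 6 (170 mg at t=60 h): 170·exp(−0.04077·35) = 40.802 mg/L
Dose 7 (465 mg at t=72 h): 465·exp(−0.04077·23) = 182.044 mg/L
Dose 8 (125 mg at t=84 h): 125·exp(−0.04077·11) = 79.823 mg/L
C(95) = 0.831 + 0.678 + 8.572 + 36.535 + 45.614 + 40.802 + 182.044 + 79.823 = 394.900 mg/L

394.900 mg/L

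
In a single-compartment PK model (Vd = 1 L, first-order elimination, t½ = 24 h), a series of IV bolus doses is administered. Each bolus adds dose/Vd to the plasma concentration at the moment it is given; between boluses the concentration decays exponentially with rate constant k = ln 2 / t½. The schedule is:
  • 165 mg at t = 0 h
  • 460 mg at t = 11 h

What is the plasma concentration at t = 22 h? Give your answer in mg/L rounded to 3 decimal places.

422.206 mg/L

k = ln 2 / 24 = 0.02888 per h
Dose 1 (165 mg at t=0 h): 165·exp(−0.02888·22) = 87.406 mg/L
Dose 2 (460 mg at t=11 h): 460·exp(−0.02888·11) = 334.800 mg/L
C(22) = 87.406 + 334.800 = 422.206 mg/L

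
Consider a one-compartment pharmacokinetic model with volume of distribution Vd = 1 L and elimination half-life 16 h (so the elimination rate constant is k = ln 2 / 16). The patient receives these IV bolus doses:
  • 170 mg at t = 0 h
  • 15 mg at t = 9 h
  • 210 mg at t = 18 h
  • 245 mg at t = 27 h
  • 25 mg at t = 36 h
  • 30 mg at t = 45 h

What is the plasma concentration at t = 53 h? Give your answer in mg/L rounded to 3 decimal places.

k = ln 2 / 16 = 0.04332 per h
Dose 1 (170 mg at t=0 h): 170·exp(−0.04332·53) = 17.111 mg/L
Dose 2 (15 mg at t=9 h): 15·exp(−0.04332·44) = 2.230 mg/L
Dose 3 (210 mg at t=18 h): 210·exp(−0.04332·35) = 46.102 mg/L
Dose 4 (245 mg at t=27 h): 245·exp(−0.04332·26) = 79.431 mg/L
Dose 5 (25 mg at t=36 h): 25·exp(−0.04332·17) = 11.970 mg/L
Dose 6 (30 mg at t=45 h): 30·exp(−0.04332·8) = 21.213 mg/L
C(53) = 17.111 + 2.230 + 46.102 + 79.431 + 11.970 + 21.213 = 178.058 mg/L

178.058 mg/L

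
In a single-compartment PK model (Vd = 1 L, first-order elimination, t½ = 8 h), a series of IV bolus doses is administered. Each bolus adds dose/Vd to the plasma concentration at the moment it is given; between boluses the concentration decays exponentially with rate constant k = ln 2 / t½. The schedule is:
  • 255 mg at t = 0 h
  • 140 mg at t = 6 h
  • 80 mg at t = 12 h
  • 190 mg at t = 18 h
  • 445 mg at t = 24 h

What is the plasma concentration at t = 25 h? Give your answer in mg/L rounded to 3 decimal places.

k = ln 2 / 8 = 0.08664 per h
Dose 1 (255 mg at t=0 h): 255·exp(−0.08664·25) = 29.230 mg/L
Dose 2 (140 mg at t=6 h): 140·exp(−0.08664·19) = 26.989 mg/L
Dose 3 (80 mg at t=12 h): 80·exp(−0.08664·13) = 25.937 mg/L
Dose 4 (190 mg at t=18 h): 190·exp(−0.08664·7) = 103.598 mg/L
Dose 5 (445 mg at t=24 h): 445·exp(−0.08664·1) = 408.067 mg/L
C(25) = 29.230 + 26.989 + 25.937 + 103.598 + 408.067 = 593.820 mg/L

593.820 mg/L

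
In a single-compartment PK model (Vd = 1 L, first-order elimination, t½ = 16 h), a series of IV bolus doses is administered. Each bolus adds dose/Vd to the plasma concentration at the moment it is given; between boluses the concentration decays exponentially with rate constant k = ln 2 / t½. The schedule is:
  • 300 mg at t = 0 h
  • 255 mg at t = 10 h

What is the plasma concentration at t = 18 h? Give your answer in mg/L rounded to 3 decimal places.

317.863 mg/L

k = ln 2 / 16 = 0.04332 per h
Dose 1 (300 mg at t=0 h): 300·exp(−0.04332·18) = 137.551 mg/L
Dose 2 (255 mg at t=10 h): 255·exp(−0.04332·8) = 180.312 mg/L
C(18) = 137.551 + 180.312 = 317.863 mg/L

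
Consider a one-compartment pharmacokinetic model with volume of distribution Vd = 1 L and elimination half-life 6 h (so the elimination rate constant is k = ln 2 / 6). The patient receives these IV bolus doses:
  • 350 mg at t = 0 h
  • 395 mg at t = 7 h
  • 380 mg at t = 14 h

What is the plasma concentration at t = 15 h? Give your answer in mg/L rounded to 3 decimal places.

k = ln 2 / 6 = 0.11552 per h
Dose 1 (350 mg at t=0 h): 350·exp(−0.11552·15) = 61.872 mg/L
Dose 2 (395 mg at t=7 h): 395·exp(−0.11552·8) = 156.756 mg/L
Dose 3 (380 mg at t=14 h): 380·exp(−0.11552·1) = 338.542 mg/L
C(15) = 61.872 + 156.756 + 338.542 = 557.169 mg/L

557.169 mg/L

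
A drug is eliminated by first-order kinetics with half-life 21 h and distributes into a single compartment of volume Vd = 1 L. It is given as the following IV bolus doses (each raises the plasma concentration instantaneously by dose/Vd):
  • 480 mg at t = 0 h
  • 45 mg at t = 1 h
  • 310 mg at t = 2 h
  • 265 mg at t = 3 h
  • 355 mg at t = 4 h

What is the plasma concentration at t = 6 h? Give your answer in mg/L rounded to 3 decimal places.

1275.912 mg/L

k = ln 2 / 21 = 0.03301 per h
Dose 1 (480 mg at t=0 h): 480·exp(−0.03301·6) = 393.761 mg/L
Dose 2 (45 mg at t=1 h): 45·exp(−0.03301·5) = 38.154 mg/L
Dose 3 (310 mg at t=2 h): 310·exp(−0.03301·4) = 271.658 mg/L
Dose 4 (265 mg at t=3 h): 265·exp(−0.03301·3) = 240.017 mg/L
Dose 5 (355 mg at t=4 h): 355·exp(−0.03301·2) = 332.322 mg/L
C(6) = 393.761 + 38.154 + 271.658 + 240.017 + 332.322 = 1275.912 mg/L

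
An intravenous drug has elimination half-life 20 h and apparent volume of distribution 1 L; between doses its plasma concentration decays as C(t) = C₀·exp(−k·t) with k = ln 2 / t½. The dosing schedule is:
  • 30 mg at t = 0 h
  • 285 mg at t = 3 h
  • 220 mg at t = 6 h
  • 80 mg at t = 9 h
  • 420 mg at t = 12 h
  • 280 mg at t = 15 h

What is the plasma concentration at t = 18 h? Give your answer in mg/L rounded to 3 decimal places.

982.744 mg/L

k = ln 2 / 20 = 0.03466 per h
Dose 1 (30 mg at t=0 h): 30·exp(−0.03466·18) = 16.077 mg/L
Dose 2 (285 mg at t=3 h): 285·exp(−0.03466·15) = 169.462 mg/L
Dose 3 (220 mg at t=6 h): 220·exp(−0.03466·12) = 145.146 mg/L
Dose 4 (80 mg at t=9 h): 80·exp(−0.03466·9) = 58.563 mg/L
Dose 5 (420 mg at t=12 h): 420·exp(−0.03466·6) = 341.146 mg/L
Dose 6 (280 mg at t=15 h): 280·exp(−0.03466·3) = 252.350 mg/L
C(18) = 16.077 + 169.462 + 145.146 + 58.563 + 341.146 + 252.350 = 982.744 mg/L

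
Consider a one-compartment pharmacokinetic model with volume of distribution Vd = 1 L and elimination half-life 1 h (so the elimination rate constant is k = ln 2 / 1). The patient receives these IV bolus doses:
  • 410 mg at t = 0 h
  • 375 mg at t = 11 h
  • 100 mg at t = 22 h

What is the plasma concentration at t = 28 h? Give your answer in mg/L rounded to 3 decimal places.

k = ln 2 / 1 = 0.69315 per h
Dose 1 (410 mg at t=0 h): 410·exp(−0.69315·28) = 0.000 mg/L
Dose 2 (375 mg at t=11 h): 375·exp(−0.69315·17) = 0.003 mg/L
Dose 3 (100 mg at t=22 h): 100·exp(−0.69315·6) = 1.563 mg/L
C(28) = 0.000 + 0.003 + 1.563 = 1.565 mg/L

1.565 mg/L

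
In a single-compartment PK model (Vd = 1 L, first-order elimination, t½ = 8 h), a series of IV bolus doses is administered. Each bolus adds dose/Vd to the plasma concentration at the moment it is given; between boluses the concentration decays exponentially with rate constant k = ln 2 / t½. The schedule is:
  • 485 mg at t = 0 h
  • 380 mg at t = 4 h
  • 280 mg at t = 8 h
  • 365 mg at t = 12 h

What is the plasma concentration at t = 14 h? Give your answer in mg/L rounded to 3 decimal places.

k = ln 2 / 8 = 0.08664 per h
Dose 1 (485 mg at t=0 h): 485·exp(−0.08664·14) = 144.191 mg/L
Dose 2 (380 mg at t=4 h): 380·exp(−0.08664·10) = 159.770 mg/L
Dose 3 (280 mg at t=8 h): 280·exp(−0.08664·6) = 166.489 mg/L
Dose 4 (365 mg at t=12 h): 365·exp(−0.08664·2) = 306.927 mg/L
C(14) = 144.191 + 159.770 + 166.489 + 306.927 = 777.378 mg/L

777.378 mg/L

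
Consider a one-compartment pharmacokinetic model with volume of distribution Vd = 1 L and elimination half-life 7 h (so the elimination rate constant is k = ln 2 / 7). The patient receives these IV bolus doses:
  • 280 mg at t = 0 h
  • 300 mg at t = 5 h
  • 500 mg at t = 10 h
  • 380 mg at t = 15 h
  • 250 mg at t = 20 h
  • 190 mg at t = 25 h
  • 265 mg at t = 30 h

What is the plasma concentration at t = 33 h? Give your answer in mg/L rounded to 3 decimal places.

k = ln 2 / 7 = 0.09902 per h
Dose 1 (280 mg at t=0 h): 280·exp(−0.09902·33) = 10.666 mg/L
Dose 2 (300 mg at t=5 h): 300·exp(−0.09902·28) = 18.750 mg/L
Dose 3 (500 mg at t=10 h): 500·exp(−0.09902·23) = 51.271 mg/L
Dose 4 (380 mg at t=15 h): 380·exp(−0.09902·18) = 63.930 mg/L
Dose 5 (250 mg at t=20 h): 250·exp(−0.09902·13) = 69.006 mg/L
Dose 6 (190 mg at t=25 h): 190·exp(−0.09902·8) = 86.044 mg/L
Dose 7 (265 mg at t=30 h): 265·exp(−0.09902·3) = 196.894 mg/L
C(33) = 10.666 + 18.750 + 51.271 + 63.930 + 69.006 + 86.044 + 196.894 = 496.561 mg/L

496.561 mg/L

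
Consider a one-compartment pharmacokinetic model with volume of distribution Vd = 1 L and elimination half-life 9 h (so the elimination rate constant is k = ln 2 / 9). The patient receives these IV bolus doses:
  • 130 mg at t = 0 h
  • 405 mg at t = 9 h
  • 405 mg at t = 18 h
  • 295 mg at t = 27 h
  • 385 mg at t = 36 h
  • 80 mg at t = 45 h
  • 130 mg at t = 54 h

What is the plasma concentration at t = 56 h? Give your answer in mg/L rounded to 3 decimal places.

294.142 mg/L

k = ln 2 / 9 = 0.07702 per h
Dose 1 (130 mg at t=0 h): 130·exp(−0.07702·56) = 1.741 mg/L
Dose 2 (405 mg at t=9 h): 405·exp(−0.07702·47) = 10.849 mg/L
Dose 3 (405 mg at t=18 h): 405·exp(−0.07702·38) = 21.699 mg/L
Dose 4 (295 mg at t=27 h): 295·exp(−0.07702·29) = 31.611 mg/L
Dose 5 (385 mg at t=36 h): 385·exp(−0.07702·20) = 82.510 mg/L
Dose 6 (80 mg at t=45 h): 80·exp(−0.07702·11) = 34.290 mg/L
Dose 7 (130 mg at t=54 h): 130·exp(−0.07702·2) = 111.442 mg/L
C(56) = 1.741 + 10.849 + 21.699 + 31.611 + 82.510 + 34.290 + 111.442 = 294.142 mg/L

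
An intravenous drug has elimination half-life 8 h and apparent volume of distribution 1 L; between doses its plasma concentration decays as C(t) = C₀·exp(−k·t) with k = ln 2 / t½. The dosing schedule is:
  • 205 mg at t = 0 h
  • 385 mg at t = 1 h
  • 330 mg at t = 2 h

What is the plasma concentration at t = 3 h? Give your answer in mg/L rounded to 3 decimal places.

784.433 mg/L

k = ln 2 / 8 = 0.08664 per h
Dose 1 (205 mg at t=0 h): 205·exp(−0.08664·3) = 158.077 mg/L
Dose 2 (385 mg at t=1 h): 385·exp(−0.08664·2) = 323.745 mg/L
Dose 3 (330 mg at t=2 h): 330·exp(−0.08664·1) = 302.611 mg/L
C(3) = 158.077 + 323.745 + 302.611 = 784.433 mg/L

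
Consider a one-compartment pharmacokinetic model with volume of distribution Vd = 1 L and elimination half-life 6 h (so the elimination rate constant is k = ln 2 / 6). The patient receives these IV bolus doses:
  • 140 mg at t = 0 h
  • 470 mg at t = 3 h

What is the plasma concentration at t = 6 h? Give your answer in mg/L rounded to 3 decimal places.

k = ln 2 / 6 = 0.11552 per h
Dose 1 (140 mg at t=0 h): 140·exp(−0.11552·6) = 70.000 mg/L
Dose 2 (470 mg at t=3 h): 470·exp(−0.11552·3) = 332.340 mg/L
C(6) = 70.000 + 332.340 = 402.340 mg/L

402.340 mg/L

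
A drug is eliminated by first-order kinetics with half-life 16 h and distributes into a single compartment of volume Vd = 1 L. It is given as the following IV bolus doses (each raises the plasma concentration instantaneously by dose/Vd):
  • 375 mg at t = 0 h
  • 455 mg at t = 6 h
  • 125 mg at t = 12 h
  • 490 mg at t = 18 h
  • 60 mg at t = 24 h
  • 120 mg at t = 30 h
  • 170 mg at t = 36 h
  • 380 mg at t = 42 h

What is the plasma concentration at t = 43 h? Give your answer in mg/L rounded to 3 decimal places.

k = ln 2 / 16 = 0.04332 per h
Dose 1 (375 mg at t=0 h): 375·exp(−0.04332·43) = 58.212 mg/L
Dose 2 (455 mg at t=6 h): 455·exp(−0.04332·37) = 91.597 mg/L
Dose 3 (125 mg at t=12 h): 125·exp(−0.04332·31) = 32.634 mg/L
Dose 4 (490 mg at t=18 h): 490·exp(−0.04332·25) = 165.896 mg/L
Dose 5 (60 mg at t=24 h): 60·exp(−0.04332·19) = 26.344 mg/L
Dose 6 (120 mg at t=30 h): 120·exp(−0.04332·13) = 68.327 mg/L
Dose 7 (170 mg at t=36 h): 170·exp(−0.04332·7) = 125.530 mg/L
Dose 8 (380 mg at t=42 h): 380·exp(−0.04332·1) = 363.889 mg/L
C(43) = 58.212 + 91.597 + 32.634 + 165.896 + 26.344 + 68.327 + 125.530 + 363.889 = 932.429 mg/L

932.429 mg/L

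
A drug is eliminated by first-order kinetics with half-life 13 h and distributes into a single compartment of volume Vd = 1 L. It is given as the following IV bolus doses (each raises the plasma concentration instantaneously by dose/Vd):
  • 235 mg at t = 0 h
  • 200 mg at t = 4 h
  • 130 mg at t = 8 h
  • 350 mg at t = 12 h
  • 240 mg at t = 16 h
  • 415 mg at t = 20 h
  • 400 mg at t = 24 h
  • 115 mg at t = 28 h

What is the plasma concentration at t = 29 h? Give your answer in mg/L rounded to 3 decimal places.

1078.872 mg/L

k = ln 2 / 13 = 0.05332 per h
Dose 1 (235 mg at t=0 h): 235·exp(−0.05332·29) = 50.066 mg/L
Dose 2 (200 mg at t=4 h): 200·exp(−0.05332·25) = 52.738 mg/L
Dose 3 (130 mg at t=8 h): 130·exp(−0.05332·21) = 42.429 mg/L
Dose 4 (350 mg at t=12 h): 350·exp(−0.05332·17) = 141.388 mg/L
Dose 5 (240 mg at t=16 h): 240·exp(−0.05332·13) = 120.000 mg/L
Dose 6 (415 mg at t=20 h): 415·exp(−0.05332·9) = 256.828 mg/L
Dose 7 (400 mg at t=24 h): 400·exp(−0.05332·5) = 306.393 mg/L
Dose 8 (115 mg at t=28 h): 115·exp(−0.05332·1) = 109.029 mg/L
C(29) = 50.066 + 52.738 + 42.429 + 141.388 + 120.000 + 256.828 + 306.393 + 109.029 = 1078.872 mg/L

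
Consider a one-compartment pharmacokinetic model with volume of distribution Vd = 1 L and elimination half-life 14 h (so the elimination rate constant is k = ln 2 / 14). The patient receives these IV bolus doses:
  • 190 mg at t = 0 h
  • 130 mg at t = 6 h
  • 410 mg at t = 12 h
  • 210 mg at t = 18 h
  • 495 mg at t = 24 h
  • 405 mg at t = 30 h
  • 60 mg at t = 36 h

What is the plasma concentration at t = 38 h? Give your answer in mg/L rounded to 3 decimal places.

k = ln 2 / 14 = 0.04951 per h
Dose 1 (190 mg at t=0 h): 190·exp(−0.04951·38) = 28.952 mg/L
Dose 2 (130 mg at t=6 h): 130·exp(−0.04951·32) = 26.661 mg/L
Dose 3 (410 mg at t=12 h): 410·exp(−0.04951·26) = 113.169 mg/L
Dose 4 (210 mg at t=18 h): 210·exp(−0.04951·20) = 78.015 mg/L
Dose 5 (495 mg at t=24 h): 495·exp(−0.04951·14) = 247.500 mg/L
Dose 6 (405 mg at t=30 h): 405·exp(−0.04951·8) = 272.545 mg/L
Dose 7 (60 mg at t=36 h): 60·exp(−0.04951·2) = 54.343 mg/L
C(38) = 28.952 + 26.661 + 113.169 + 78.015 + 247.500 + 272.545 + 54.343 = 821.185 mg/L

821.185 mg/L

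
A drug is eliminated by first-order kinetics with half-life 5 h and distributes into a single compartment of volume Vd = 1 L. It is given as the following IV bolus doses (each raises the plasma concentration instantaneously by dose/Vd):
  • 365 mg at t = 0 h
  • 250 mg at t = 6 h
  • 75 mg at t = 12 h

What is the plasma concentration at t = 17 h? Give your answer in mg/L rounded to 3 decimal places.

126.487 mg/L

k = ln 2 / 5 = 0.13863 per h
Dose 1 (365 mg at t=0 h): 365·exp(−0.13863·17) = 34.577 mg/L
Dose 2 (250 mg at t=6 h): 250·exp(−0.13863·11) = 54.409 mg/L
Dose 3 (75 mg at t=12 h): 75·exp(−0.13863·5) = 37.500 mg/L
C(17) = 34.577 + 54.409 + 37.500 = 126.487 mg/L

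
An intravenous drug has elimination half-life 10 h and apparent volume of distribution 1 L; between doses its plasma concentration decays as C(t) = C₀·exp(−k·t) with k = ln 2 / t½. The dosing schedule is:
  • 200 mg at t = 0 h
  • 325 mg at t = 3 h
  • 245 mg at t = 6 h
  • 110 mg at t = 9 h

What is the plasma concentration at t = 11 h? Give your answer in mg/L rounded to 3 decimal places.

k = ln 2 / 10 = 0.06931 per h
Dose 1 (200 mg at t=0 h): 200·exp(−0.06931·11) = 93.303 mg/L
Dose 2 (325 mg at t=3 h): 325·exp(−0.06931·8) = 186.663 mg/L
Dose 3 (245 mg at t=6 h): 245·exp(−0.06931·5) = 173.241 mg/L
Dose 4 (110 mg at t=9 h): 110·exp(−0.06931·2) = 95.761 mg/L
C(11) = 93.303 + 186.663 + 173.241 + 95.761 = 548.969 mg/L

548.969 mg/L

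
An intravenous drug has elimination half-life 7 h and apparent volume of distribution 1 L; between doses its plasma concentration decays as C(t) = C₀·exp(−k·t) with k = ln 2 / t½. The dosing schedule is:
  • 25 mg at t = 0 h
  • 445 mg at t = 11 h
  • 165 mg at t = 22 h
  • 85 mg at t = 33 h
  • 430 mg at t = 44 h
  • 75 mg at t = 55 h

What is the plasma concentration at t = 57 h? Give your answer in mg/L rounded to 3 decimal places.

198.033 mg/L

k = ln 2 / 7 = 0.09902 per h
Dose 1 (25 mg at t=0 h): 25·exp(−0.09902·57) = 0.088 mg/L
Dose 2 (445 mg at t=11 h): 445·exp(−0.09902·46) = 4.679 mg/L
Dose 3 (165 mg at t=22 h): 165·exp(−0.09902·35) = 5.156 mg/L
Dose 4 (85 mg at t=33 h): 85·exp(−0.09902·24) = 7.894 mg/L
Dose 5 (430 mg at t=44 h): 430·exp(−0.09902·13) = 118.690 mg/L
Dose 6 (75 mg at t=55 h): 75·exp(−0.09902·2) = 61.525 mg/L
C(57) = 0.088 + 4.679 + 5.156 + 7.894 + 118.690 + 61.525 = 198.033 mg/L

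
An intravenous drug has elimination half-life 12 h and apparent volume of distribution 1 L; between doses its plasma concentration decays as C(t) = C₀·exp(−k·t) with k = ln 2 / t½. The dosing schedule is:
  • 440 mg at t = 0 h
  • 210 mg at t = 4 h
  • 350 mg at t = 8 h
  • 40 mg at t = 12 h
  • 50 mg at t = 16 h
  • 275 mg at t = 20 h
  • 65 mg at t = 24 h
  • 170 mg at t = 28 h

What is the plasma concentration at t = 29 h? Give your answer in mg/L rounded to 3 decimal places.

k = ln 2 / 12 = 0.05776 per h
Dose 1 (440 mg at t=0 h): 440·exp(−0.05776·29) = 82.407 mg/L
Dose 2 (210 mg at t=4 h): 210·exp(−0.05776·25) = 49.553 mg/L
Dose 3 (350 mg at t=8 h): 350·exp(−0.05776·21) = 104.056 mg/L
Dose 4 (40 mg at t=12 h): 40·exp(−0.05776·17) = 14.983 mg/L
Dose 5 (50 mg at t=16 h): 50·exp(−0.05776·13) = 23.597 mg/L
Dose 6 (275 mg at t=20 h): 275·exp(−0.05776·9) = 163.516 mg/L
Dose 7 (65 mg at t=24 h): 65·exp(−0.05776·5) = 48.695 mg/L
Dose 8 (170 mg at t=28 h): 170·exp(−0.05776·1) = 160.459 mg/L
C(29) = 82.407 + 49.553 + 104.056 + 14.983 + 23.597 + 163.516 + 48.695 + 160.459 = 647.265 mg/L

647.265 mg/L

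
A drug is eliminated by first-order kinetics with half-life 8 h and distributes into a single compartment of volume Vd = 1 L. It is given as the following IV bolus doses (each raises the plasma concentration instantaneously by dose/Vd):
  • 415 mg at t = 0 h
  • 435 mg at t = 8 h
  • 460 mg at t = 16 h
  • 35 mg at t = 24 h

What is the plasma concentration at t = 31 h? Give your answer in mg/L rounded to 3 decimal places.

k = ln 2 / 8 = 0.08664 per h
Dose 1 (415 mg at t=0 h): 415·exp(−0.08664·31) = 28.285 mg/L
Dose 2 (435 mg at t=8 h): 435·exp(−0.08664·23) = 59.296 mg/L
Dose 3 (460 mg at t=16 h): 460·exp(−0.08664·15) = 125.408 mg/L
Dose 4 (35 mg at t=24 h): 35·exp(−0.08664·7) = 19.084 mg/L
C(31) = 28.285 + 59.296 + 125.408 + 19.084 = 232.074 mg/L

232.074 mg/L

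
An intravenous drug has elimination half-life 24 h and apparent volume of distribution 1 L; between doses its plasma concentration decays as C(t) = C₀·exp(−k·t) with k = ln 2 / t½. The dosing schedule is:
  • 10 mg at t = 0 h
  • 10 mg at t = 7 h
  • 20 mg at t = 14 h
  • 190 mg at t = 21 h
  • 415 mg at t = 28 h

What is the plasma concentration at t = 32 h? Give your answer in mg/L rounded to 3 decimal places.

528.728 mg/L

k = ln 2 / 24 = 0.02888 per h
Dose 1 (10 mg at t=0 h): 10·exp(−0.02888·32) = 3.969 mg/L
Dose 2 (10 mg at t=7 h): 10·exp(−0.02888·25) = 4.858 mg/L
Dose 3 (20 mg at t=14 h): 20·exp(−0.02888·18) = 11.892 mg/L
Dose 4 (190 mg at t=21 h): 190·exp(−0.02888·11) = 138.287 mg/L
Dose 5 (415 mg at t=28 h): 415·exp(−0.02888·4) = 369.723 mg/L
C(32) = 3.969 + 4.858 + 11.892 + 138.287 + 369.723 = 528.728 mg/L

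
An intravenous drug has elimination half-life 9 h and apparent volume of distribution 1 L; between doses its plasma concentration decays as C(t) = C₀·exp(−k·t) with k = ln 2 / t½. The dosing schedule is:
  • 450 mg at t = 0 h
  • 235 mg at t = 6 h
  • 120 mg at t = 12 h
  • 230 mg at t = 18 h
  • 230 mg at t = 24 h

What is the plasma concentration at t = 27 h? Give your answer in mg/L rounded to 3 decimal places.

438.229 mg/L

k = ln 2 / 9 = 0.07702 per h
Dose 1 (450 mg at t=0 h): 450·exp(−0.07702·27) = 56.250 mg/L
Dose 2 (235 mg at t=6 h): 235·exp(−0.07702·21) = 46.630 mg/L
Dose 3 (120 mg at t=12 h): 120·exp(−0.07702·15) = 37.798 mg/L
Dose 4 (230 mg at t=18 h): 230·exp(−0.07702·9) = 115.000 mg/L
Dose 5 (230 mg at t=24 h): 230·exp(−0.07702·3) = 182.551 mg/L
C(27) = 56.250 + 46.630 + 37.798 + 115.000 + 182.551 = 438.229 mg/L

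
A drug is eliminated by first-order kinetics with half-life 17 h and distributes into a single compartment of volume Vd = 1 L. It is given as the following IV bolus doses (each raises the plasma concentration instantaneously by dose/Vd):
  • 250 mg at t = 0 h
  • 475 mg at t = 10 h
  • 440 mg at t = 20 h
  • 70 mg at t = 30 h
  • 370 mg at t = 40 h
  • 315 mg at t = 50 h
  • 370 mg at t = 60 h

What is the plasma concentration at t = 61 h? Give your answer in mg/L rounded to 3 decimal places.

k = ln 2 / 17 = 0.04077 per h
Dose 1 (250 mg at t=0 h): 250·exp(−0.04077·61) = 20.786 mg/L
Dose 2 (475 mg at t=10 h): 475·exp(−0.04077·51) = 59.375 mg/L
Dose 3 (440 mg at t=20 h): 440·exp(−0.04077·41) = 82.687 mg/L
Dose 4 (70 mg at t=30 h): 70·exp(−0.04077·31) = 19.777 mg/L
Dose 5 (370 mg at t=40 h): 370·exp(−0.04077·21) = 157.160 mg/L
Dose 6 (315 mg at t=50 h): 315·exp(−0.04077·11) = 201.153 mg/L
Dose 7 (370 mg at t=60 h): 370·exp(−0.04077·1) = 355.217 mg/L
C(61) = 20.786 + 59.375 + 82.687 + 19.777 + 157.160 + 201.153 + 355.217 = 896.155 mg/L

896.155 mg/L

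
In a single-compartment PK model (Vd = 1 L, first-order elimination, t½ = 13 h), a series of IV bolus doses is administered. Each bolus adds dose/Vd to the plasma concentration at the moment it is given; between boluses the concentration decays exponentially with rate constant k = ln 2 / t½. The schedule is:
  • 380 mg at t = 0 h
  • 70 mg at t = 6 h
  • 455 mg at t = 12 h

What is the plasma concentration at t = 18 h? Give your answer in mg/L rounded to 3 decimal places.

k = ln 2 / 13 = 0.05332 per h
Dose 1 (380 mg at t=0 h): 380·exp(−0.05332·18) = 145.537 mg/L
Dose 2 (70 mg at t=6 h): 70·exp(−0.05332·12) = 36.917 mg/L
Dose 3 (455 mg at t=12 h): 455·exp(−0.05332·6) = 330.426 mg/L
C(18) = 145.537 + 36.917 + 330.426 = 512.880 mg/L

512.880 mg/L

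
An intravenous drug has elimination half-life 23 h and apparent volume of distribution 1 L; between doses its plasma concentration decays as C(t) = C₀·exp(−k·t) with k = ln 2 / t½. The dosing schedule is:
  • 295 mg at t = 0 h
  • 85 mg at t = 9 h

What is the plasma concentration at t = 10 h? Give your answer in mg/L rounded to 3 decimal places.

300.719 mg/L

k = ln 2 / 23 = 0.03014 per h
Dose 1 (295 mg at t=0 h): 295·exp(−0.03014·10) = 218.243 mg/L
Dose 2 (85 mg at t=9 h): 85·exp(−0.03014·1) = 82.477 mg/L
C(10) = 218.243 + 82.477 = 300.719 mg/L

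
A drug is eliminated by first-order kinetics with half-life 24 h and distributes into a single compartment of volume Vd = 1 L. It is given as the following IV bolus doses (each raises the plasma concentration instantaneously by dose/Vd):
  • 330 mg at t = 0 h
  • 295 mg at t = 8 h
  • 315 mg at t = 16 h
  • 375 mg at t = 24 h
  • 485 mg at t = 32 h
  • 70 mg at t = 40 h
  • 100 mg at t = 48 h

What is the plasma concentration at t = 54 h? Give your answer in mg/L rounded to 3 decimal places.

k = ln 2 / 24 = 0.02888 per h
Dose 1 (330 mg at t=0 h): 330·exp(−0.02888·54) = 69.374 mg/L
Dose 2 (295 mg at t=8 h): 295·exp(−0.02888·46) = 78.135 mg/L
Dose 3 (315 mg at t=16 h): 315·exp(−0.02888·38) = 105.119 mg/L
Dose 4 (375 mg at t=24 h): 375·exp(−0.02888·30) = 157.668 mg/L
Dose 5 (485 mg at t=32 h): 485·exp(−0.02888·22) = 256.920 mg/L
Dose 6 (70 mg at t=40 h): 70·exp(−0.02888·14) = 46.719 mg/L
Dose 7 (100 mg at t=48 h): 100·exp(−0.02888·6) = 84.090 mg/L
C(54) = 69.374 + 78.135 + 105.119 + 157.668 + 256.920 + 46.719 + 84.090 = 798.025 mg/L

798.025 mg/L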